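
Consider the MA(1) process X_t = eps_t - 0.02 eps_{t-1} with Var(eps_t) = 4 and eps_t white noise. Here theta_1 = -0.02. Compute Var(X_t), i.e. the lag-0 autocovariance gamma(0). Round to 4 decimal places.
\gamma(0) = 4.0016

For an MA(q) process X_t = eps_t + sum_i theta_i eps_{t-i} with
Var(eps_t) = sigma^2, the variance is
  gamma(0) = sigma^2 * (1 + sum_i theta_i^2).
  sum_i theta_i^2 = (-0.02)^2 = 0.0004.
  gamma(0) = 4 * (1 + 0.0004) = 4 * 1.0004 = 4.0016.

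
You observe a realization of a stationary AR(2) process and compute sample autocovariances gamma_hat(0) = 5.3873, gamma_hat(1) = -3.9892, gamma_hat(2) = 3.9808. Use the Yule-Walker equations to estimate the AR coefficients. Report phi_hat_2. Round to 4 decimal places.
\hat\phi_{2} = 0.4220

The Yule-Walker equations for an AR(p) process read, in matrix form,
  Gamma_p phi = r_p,   with   (Gamma_p)_{ij} = gamma(|i - j|),
                       (r_p)_i = gamma(i),   i,j = 1..p.
Substitute the sample gammas (Toeplitz matrix and right-hand side of size 2):
  Gamma_p = [[5.3873, -3.9892], [-3.9892, 5.3873]]
  r_p     = [-3.9892, 3.9808]
Written out:
  5.3873 phi_1 - 3.9892 phi_2 = -3.9892
  -3.9892 phi_1 + 5.3873 phi_2 = 3.9808
Solve by Cramer's rule:
  det = gamma(0)^2 - gamma(1)^2 = (5.3873)^2 - (-3.9892)^2 = 29.02300129 - 15.91371664 = 13.10928465
  phi_hat_1 = [gamma(1) gamma(0) - gamma(1) gamma(2)] / det = [(-3.9892)(5.3873) - (-3.9892)(3.9808)] / 13.10928465 = -5.6108098 / 13.10928465 = -0.428
  phi_hat_2 = [gamma(0) gamma(2) - gamma(1)^2] / det = [(5.3873)(3.9808) - (-3.9892)^2] / 13.10928465 = 5.5320472 / 13.10928465 = 0.422
So phi_hat = [-0.4280, 0.4220].
Therefore phi_hat_2 = 0.4220.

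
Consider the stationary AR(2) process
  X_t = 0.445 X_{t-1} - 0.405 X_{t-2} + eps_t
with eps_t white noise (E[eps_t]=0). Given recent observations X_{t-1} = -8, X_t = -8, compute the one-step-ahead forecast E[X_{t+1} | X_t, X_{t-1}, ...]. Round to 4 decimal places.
E[X_{t+1} \mid \mathcal F_t] = -0.3200

For an AR(p) model X_t = c + sum_i phi_i X_{t-i} + eps_t, the
one-step-ahead conditional mean is
  E[X_{t+1} | X_t, ...] = c + sum_i phi_i X_{t+1-i}.
Substitute known values:
  E[X_{t+1} | ...] = (0.445) * (-8) + (-0.405) * (-8)
                   = -0.3200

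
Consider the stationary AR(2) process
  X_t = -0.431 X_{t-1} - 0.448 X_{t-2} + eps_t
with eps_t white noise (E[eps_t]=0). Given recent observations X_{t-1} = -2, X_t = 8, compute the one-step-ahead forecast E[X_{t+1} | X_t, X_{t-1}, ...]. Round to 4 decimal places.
E[X_{t+1} \mid \mathcal F_t] = -2.5520

For an AR(p) model X_t = c + sum_i phi_i X_{t-i} + eps_t, the
one-step-ahead conditional mean is
  E[X_{t+1} | X_t, ...] = c + sum_i phi_i X_{t+1-i}.
Substitute known values:
  E[X_{t+1} | ...] = (-0.431) * (8) + (-0.448) * (-2)
                   = -2.5520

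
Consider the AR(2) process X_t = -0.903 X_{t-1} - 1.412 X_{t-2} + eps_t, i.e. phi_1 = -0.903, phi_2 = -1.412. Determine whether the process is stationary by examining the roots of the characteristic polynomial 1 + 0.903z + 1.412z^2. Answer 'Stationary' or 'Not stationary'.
\text{Not stationary}

The AR(p) characteristic polynomial is P(z) = 1 + 0.903z + 1.412z^2.
Stationarity requires all roots to lie outside the unit circle, i.e. |z| > 1 for every root.
Set 1 + (0.903) z + (1.412) z^2 = 0, i.e. a z^2 + b z + c = 0 with a = 1.412, b = 0.903, c = 1.
Discriminant D = b^2 - 4ac = (0.903)^2 - 4*(1.412)*1 = 0.815409 - (5.648) = -4.832591.
D < 0, so the roots are the complex-conjugate pair z = (-b +/- i sqrt(-D)) / (2a) = -0.3198 +/- 0.7784i.
For a conjugate pair |z|^2 = z * conj(z) = (product of roots) = c/a = 1/(1.412) = 0.708215, so |z| = sqrt(0.708215) = 0.8416 for both roots.
Moduli of all roots: 0.8416, 0.8416.
All moduli strictly greater than 1? No.
Verdict: Not stationary.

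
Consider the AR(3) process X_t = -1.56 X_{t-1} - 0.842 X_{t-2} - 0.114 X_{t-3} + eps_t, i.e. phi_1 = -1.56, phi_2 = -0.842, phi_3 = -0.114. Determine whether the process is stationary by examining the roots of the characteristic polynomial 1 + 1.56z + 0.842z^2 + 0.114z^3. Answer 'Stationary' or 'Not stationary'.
\text{Stationary}

The AR(p) characteristic polynomial is P(z) = 1 + 1.56z + 0.842z^2 + 0.114z^3.
Stationarity requires all roots to lie outside the unit circle, i.e. |z| > 1 for every root.
Degree 3: look for a simple real root z0 first, then factor out (1 - z/z0) and solve the remaining quadratic.
Testing z0 = -5: P(-5) = 1 + (1.56)(-5) + (0.842)(-5)^2 + (0.114)(-5)^3
  = 1 + (-7.8) + (21.05) + (-14.25) = 0.  So z_0 = -5 is a root, |z_0| = 5.
Divide out the factor (1 + 0.2 z) = (1 - z/z0) (since 1/z0 = -0.2):
  P(z) = (1 + 0.2 z)(1 + (1.36) z + (0.57) z^2)
  [check: z-coef 1.36 - (-0.2) = 1.56; z^2-coef 0.57 - (-0.2)(1.36) = 0.842; z^3-coef -(-0.2)(0.57) = 0.114.]
Remaining roots from the quadratic factor 1 + (1.36) z + (0.57) z^2:
  Set 1 + (1.36) z + (0.57) z^2 = 0, i.e. a z^2 + b z + c = 0 with a = 0.57, b = 1.36, c = 1.
  Discriminant D = b^2 - 4ac = (1.36)^2 - 4*(0.57)*1 = 1.8496 - (2.28) = -0.4304.
  D < 0, so the roots are the complex-conjugate pair z = (-b +/- i sqrt(-D)) / (2a) = -1.193 +/- 0.5755i.
  For a conjugate pair |z|^2 = z * conj(z) = (product of roots) = c/a = 1/(0.57) = 1.754386, so |z| = sqrt(1.754386) = 1.3245 for both roots.
Moduli of all roots: 5.0000, 1.3245, 1.3245.
All moduli strictly greater than 1? Yes.
Verdict: Stationary.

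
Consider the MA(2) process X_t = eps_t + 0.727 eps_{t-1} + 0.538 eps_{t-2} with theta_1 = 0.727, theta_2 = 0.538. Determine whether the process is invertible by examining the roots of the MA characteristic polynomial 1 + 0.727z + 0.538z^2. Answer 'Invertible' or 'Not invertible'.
\text{Invertible}

The MA(q) characteristic polynomial is P(z) = 1 + 0.727z + 0.538z^2.
Invertibility requires all roots to lie outside the unit circle, i.e. |z| > 1 for every root.
Set 1 + (0.727) z + (0.538) z^2 = 0, i.e. a z^2 + b z + c = 0 with a = 0.538, b = 0.727, c = 1.
Discriminant D = b^2 - 4ac = (0.727)^2 - 4*(0.538)*1 = 0.528529 - (2.152) = -1.623471.
D < 0, so the roots are the complex-conjugate pair z = (-b +/- i sqrt(-D)) / (2a) = -0.6757 +/- 1.1842i.
For a conjugate pair |z|^2 = z * conj(z) = (product of roots) = c/a = 1/(0.538) = 1.858736, so |z| = sqrt(1.858736) = 1.3634 for both roots.
Moduli of all roots: 1.3634, 1.3634.
All moduli strictly greater than 1? Yes.
Verdict: Invertible.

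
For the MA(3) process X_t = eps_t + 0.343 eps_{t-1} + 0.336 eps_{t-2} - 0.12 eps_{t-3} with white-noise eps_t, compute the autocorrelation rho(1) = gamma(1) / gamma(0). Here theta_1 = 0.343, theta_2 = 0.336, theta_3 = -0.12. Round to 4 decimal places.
\rho(1) = 0.3357

For an MA(q) process with theta_0 = 1, the autocovariance is
  gamma(k) = sigma^2 * sum_{i=0..q-k} theta_i * theta_{i+k},
and rho(k) = gamma(k) / gamma(0). Sigma^2 cancels.
  numerator   = (1)*(0.343) + (0.343)*(0.336) + (0.336)*(-0.12) = 0.417928.
  denominator = (1)^2 + (0.343)^2 + (0.336)^2 + (-0.12)^2 = 1.244945.
  rho(1) = 0.417928 / 1.244945 = 0.3357.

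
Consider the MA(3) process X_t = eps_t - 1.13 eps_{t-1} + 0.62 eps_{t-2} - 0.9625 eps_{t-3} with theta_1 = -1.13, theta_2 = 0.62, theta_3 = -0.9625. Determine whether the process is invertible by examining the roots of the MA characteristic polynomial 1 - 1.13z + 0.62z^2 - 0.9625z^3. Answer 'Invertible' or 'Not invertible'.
\text{Not invertible}

The MA(q) characteristic polynomial is P(z) = 1 - 1.13z + 0.62z^2 - 0.9625z^3.
Invertibility requires all roots to lie outside the unit circle, i.e. |z| > 1 for every root.
Degree 3: look for a simple real root z0 first, then factor out (1 - z/z0) and solve the remaining quadratic.
Testing z0 = 0.8: P(0.8) = 1 + (-1.13)(0.8) + (0.62)(0.8)^2 + (-0.9625)(0.8)^3
  = 1 + (-0.904) + (0.3968) + (-0.4928) = 0.  So z_0 = 0.8 is a root, |z_0| = 0.8.
Divide out the factor (1 - 1.25 z) = (1 - z/z0) (since 1/z0 = 1.25):
  P(z) = (1 - 1.25 z)(1 + (0.12) z + (0.77) z^2)
  [check: z-coef 0.12 - (1.25) = -1.13; z^2-coef 0.77 - (1.25)(0.12) = 0.62; z^3-coef -(1.25)(0.77) = -0.9625.]
Remaining roots from the quadratic factor 1 + (0.12) z + (0.77) z^2:
  Set 1 + (0.12) z + (0.77) z^2 = 0, i.e. a z^2 + b z + c = 0 with a = 0.77, b = 0.12, c = 1.
  Discriminant D = b^2 - 4ac = (0.12)^2 - 4*(0.77)*1 = 0.0144 - (3.08) = -3.0656.
  D < 0, so the roots are the complex-conjugate pair z = (-b +/- i sqrt(-D)) / (2a) = -0.0779 +/- 1.1369i.
  For a conjugate pair |z|^2 = z * conj(z) = (product of roots) = c/a = 1/(0.77) = 1.298701, so |z| = sqrt(1.298701) = 1.1396 for both roots.
Moduli of all roots: 0.8000, 1.1396, 1.1396.
All moduli strictly greater than 1? No.
Verdict: Not invertible.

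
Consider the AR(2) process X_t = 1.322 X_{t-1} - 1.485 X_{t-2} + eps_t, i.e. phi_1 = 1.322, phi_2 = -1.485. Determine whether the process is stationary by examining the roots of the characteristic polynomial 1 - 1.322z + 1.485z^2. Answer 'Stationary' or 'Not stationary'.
\text{Not stationary}

The AR(p) characteristic polynomial is P(z) = 1 - 1.322z + 1.485z^2.
Stationarity requires all roots to lie outside the unit circle, i.e. |z| > 1 for every root.
Set 1 + (-1.322) z + (1.485) z^2 = 0, i.e. a z^2 + b z + c = 0 with a = 1.485, b = -1.322, c = 1.
Discriminant D = b^2 - 4ac = (-1.322)^2 - 4*(1.485)*1 = 1.747684 - (5.94) = -4.192316.
D < 0, so the roots are the complex-conjugate pair z = (-b +/- i sqrt(-D)) / (2a) = 0.4451 +/- 0.6894i.
For a conjugate pair |z|^2 = z * conj(z) = (product of roots) = c/a = 1/(1.485) = 0.673401, so |z| = sqrt(0.673401) = 0.8206 for both roots.
Moduli of all roots: 0.8206, 0.8206.
All moduli strictly greater than 1? No.
Verdict: Not stationary.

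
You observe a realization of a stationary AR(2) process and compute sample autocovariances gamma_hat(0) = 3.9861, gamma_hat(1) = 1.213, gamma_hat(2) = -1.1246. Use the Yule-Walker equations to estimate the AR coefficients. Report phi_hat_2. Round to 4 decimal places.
\hat\phi_{2} = -0.4130

The Yule-Walker equations for an AR(p) process read, in matrix form,
  Gamma_p phi = r_p,   with   (Gamma_p)_{ij} = gamma(|i - j|),
                       (r_p)_i = gamma(i),   i,j = 1..p.
Substitute the sample gammas (Toeplitz matrix and right-hand side of size 2):
  Gamma_p = [[3.9861, 1.213], [1.213, 3.9861]]
  r_p     = [1.213, -1.1246]
Written out:
  3.9861 phi_1 + 1.213 phi_2 = 1.213
  1.213 phi_1 + 3.9861 phi_2 = -1.1246
Solve by Cramer's rule:
  det = gamma(0)^2 - gamma(1)^2 = (3.9861)^2 - (1.213)^2 = 15.88899321 - 1.471369 = 14.41762421
  phi_hat_1 = [gamma(1) gamma(0) - gamma(1) gamma(2)] / det = [(1.213)(3.9861) - (1.213)(-1.1246)] / 14.41762421 = 6.1992791 / 14.41762421 = 0.43
  phi_hat_2 = [gamma(0) gamma(2) - gamma(1)^2] / det = [(3.9861)(-1.1246) - (1.213)^2] / 14.41762421 = -5.95413706 / 14.41762421 = -0.413
So phi_hat = [0.4300, -0.4130].
Therefore phi_hat_2 = -0.4130.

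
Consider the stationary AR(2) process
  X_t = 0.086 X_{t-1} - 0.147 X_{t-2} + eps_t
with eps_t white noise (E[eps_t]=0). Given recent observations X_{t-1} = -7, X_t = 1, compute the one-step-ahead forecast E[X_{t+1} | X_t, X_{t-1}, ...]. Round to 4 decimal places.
E[X_{t+1} \mid \mathcal F_t] = 1.1150

For an AR(p) model X_t = c + sum_i phi_i X_{t-i} + eps_t, the
one-step-ahead conditional mean is
  E[X_{t+1} | X_t, ...] = c + sum_i phi_i X_{t+1-i}.
Substitute known values:
  E[X_{t+1} | ...] = (0.086) * (1) + (-0.147) * (-7)
                   = 1.1150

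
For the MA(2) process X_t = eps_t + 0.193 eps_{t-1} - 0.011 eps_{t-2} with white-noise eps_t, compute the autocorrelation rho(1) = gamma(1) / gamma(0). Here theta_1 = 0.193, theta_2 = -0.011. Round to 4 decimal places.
\rho(1) = 0.1840

For an MA(q) process with theta_0 = 1, the autocovariance is
  gamma(k) = sigma^2 * sum_{i=0..q-k} theta_i * theta_{i+k},
and rho(k) = gamma(k) / gamma(0). Sigma^2 cancels.
  numerator   = (1)*(0.193) + (0.193)*(-0.011) = 0.190877.
  denominator = (1)^2 + (0.193)^2 + (-0.011)^2 = 1.03737.
  rho(1) = 0.190877 / 1.03737 = 0.1840.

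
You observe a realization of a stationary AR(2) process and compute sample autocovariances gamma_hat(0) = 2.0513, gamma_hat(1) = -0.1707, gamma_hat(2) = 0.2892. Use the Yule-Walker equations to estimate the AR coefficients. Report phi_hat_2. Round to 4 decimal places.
\hat\phi_{2} = 0.1350

The Yule-Walker equations for an AR(p) process read, in matrix form,
  Gamma_p phi = r_p,   with   (Gamma_p)_{ij} = gamma(|i - j|),
                       (r_p)_i = gamma(i),   i,j = 1..p.
Substitute the sample gammas (Toeplitz matrix and right-hand side of size 2):
  Gamma_p = [[2.0513, -0.1707], [-0.1707, 2.0513]]
  r_p     = [-0.1707, 0.2892]
Written out:
  2.0513 phi_1 - 0.1707 phi_2 = -0.1707
  -0.1707 phi_1 + 2.0513 phi_2 = 0.2892
Solve by Cramer's rule:
  det = gamma(0)^2 - gamma(1)^2 = (2.0513)^2 - (-0.1707)^2 = 4.20783169 - 0.02913849 = 4.1786932
  phi_hat_1 = [gamma(1) gamma(0) - gamma(1) gamma(2)] / det = [(-0.1707)(2.0513) - (-0.1707)(0.2892)] / 4.1786932 = -0.30079047 / 4.1786932 = -0.072
  phi_hat_2 = [gamma(0) gamma(2) - gamma(1)^2] / det = [(2.0513)(0.2892) - (-0.1707)^2] / 4.1786932 = 0.56409747 / 4.1786932 = 0.135
So phi_hat = [-0.0720, 0.1350].
Therefore phi_hat_2 = 0.1350.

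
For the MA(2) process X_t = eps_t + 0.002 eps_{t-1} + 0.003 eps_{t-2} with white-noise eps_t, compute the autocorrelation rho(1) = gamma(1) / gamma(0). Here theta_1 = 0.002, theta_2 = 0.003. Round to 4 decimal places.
\rho(1) = 0.0020

For an MA(q) process with theta_0 = 1, the autocovariance is
  gamma(k) = sigma^2 * sum_{i=0..q-k} theta_i * theta_{i+k},
and rho(k) = gamma(k) / gamma(0). Sigma^2 cancels.
  numerator   = (1)*(0.002) + (0.002)*(0.003) = 0.002006.
  denominator = (1)^2 + (0.002)^2 + (0.003)^2 = 1.000013.
  rho(1) = 0.002006 / 1.000013 = 0.0020.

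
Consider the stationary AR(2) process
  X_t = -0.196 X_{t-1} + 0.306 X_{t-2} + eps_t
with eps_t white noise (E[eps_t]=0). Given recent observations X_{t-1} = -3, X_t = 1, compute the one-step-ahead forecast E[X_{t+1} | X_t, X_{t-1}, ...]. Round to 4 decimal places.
E[X_{t+1} \mid \mathcal F_t] = -1.1140

For an AR(p) model X_t = c + sum_i phi_i X_{t-i} + eps_t, the
one-step-ahead conditional mean is
  E[X_{t+1} | X_t, ...] = c + sum_i phi_i X_{t+1-i}.
Substitute known values:
  E[X_{t+1} | ...] = (-0.196) * (1) + (0.306) * (-3)
                   = -1.1140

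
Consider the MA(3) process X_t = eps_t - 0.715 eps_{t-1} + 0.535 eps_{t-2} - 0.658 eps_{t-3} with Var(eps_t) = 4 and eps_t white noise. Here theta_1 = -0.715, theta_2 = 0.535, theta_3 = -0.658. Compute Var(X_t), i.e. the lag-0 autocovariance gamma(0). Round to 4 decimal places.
\gamma(0) = 8.9217

For an MA(q) process X_t = eps_t + sum_i theta_i eps_{t-i} with
Var(eps_t) = sigma^2, the variance is
  gamma(0) = sigma^2 * (1 + sum_i theta_i^2).
  sum_i theta_i^2 = (-0.715)^2 + (0.535)^2 + (-0.658)^2 = 0.511225 + 0.286225 + 0.432964 = 1.230414.
  gamma(0) = 4 * (1 + 1.230414) = 4 * 2.230414 = 8.921656, which rounds to 8.9217.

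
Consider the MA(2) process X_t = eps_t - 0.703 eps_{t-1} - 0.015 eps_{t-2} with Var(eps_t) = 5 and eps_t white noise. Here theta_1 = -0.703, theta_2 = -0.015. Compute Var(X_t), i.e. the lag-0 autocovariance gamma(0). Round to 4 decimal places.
\gamma(0) = 7.4722

For an MA(q) process X_t = eps_t + sum_i theta_i eps_{t-i} with
Var(eps_t) = sigma^2, the variance is
  gamma(0) = sigma^2 * (1 + sum_i theta_i^2).
  sum_i theta_i^2 = (-0.703)^2 + (-0.015)^2 = 0.494209 + 0.000225 = 0.494434.
  gamma(0) = 5 * (1 + 0.494434) = 5 * 1.494434 = 7.47217, which rounds to 7.4722.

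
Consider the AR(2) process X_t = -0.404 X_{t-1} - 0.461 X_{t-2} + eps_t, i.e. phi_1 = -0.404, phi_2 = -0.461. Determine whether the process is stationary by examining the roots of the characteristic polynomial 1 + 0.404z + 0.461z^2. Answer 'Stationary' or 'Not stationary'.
\text{Stationary}

The AR(p) characteristic polynomial is P(z) = 1 + 0.404z + 0.461z^2.
Stationarity requires all roots to lie outside the unit circle, i.e. |z| > 1 for every root.
Set 1 + (0.404) z + (0.461) z^2 = 0, i.e. a z^2 + b z + c = 0 with a = 0.461, b = 0.404, c = 1.
Discriminant D = b^2 - 4ac = (0.404)^2 - 4*(0.461)*1 = 0.163216 - (1.844) = -1.680784.
D < 0, so the roots are the complex-conjugate pair z = (-b +/- i sqrt(-D)) / (2a) = -0.4382 +/- 1.4061i.
For a conjugate pair |z|^2 = z * conj(z) = (product of roots) = c/a = 1/(0.461) = 2.169197, so |z| = sqrt(2.169197) = 1.4728 for both roots.
Moduli of all roots: 1.4728, 1.4728.
All moduli strictly greater than 1? Yes.
Verdict: Stationary.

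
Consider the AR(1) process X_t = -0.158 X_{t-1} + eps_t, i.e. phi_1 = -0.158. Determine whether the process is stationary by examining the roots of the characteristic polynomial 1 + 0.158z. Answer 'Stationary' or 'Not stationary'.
\text{Stationary}

The AR(p) characteristic polynomial is P(z) = 1 + 0.158z.
Stationarity requires all roots to lie outside the unit circle, i.e. |z| > 1 for every root.
This is linear in z: 1 + (0.158) z = 0  =>  z = -1/(0.158) = -6.329114,  |z| = 6.329114.
Moduli of all roots: 6.3291.
All moduli strictly greater than 1? Yes.
Verdict: Stationary.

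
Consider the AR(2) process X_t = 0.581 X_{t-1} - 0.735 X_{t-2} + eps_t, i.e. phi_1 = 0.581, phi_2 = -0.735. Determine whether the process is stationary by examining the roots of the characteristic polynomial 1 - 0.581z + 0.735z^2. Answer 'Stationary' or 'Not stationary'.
\text{Stationary}

The AR(p) characteristic polynomial is P(z) = 1 - 0.581z + 0.735z^2.
Stationarity requires all roots to lie outside the unit circle, i.e. |z| > 1 for every root.
Set 1 + (-0.581) z + (0.735) z^2 = 0, i.e. a z^2 + b z + c = 0 with a = 0.735, b = -0.581, c = 1.
Discriminant D = b^2 - 4ac = (-0.581)^2 - 4*(0.735)*1 = 0.337561 - (2.94) = -2.602439.
D < 0, so the roots are the complex-conjugate pair z = (-b +/- i sqrt(-D)) / (2a) = 0.3952 +/- 1.0974i.
For a conjugate pair |z|^2 = z * conj(z) = (product of roots) = c/a = 1/(0.735) = 1.360544, so |z| = sqrt(1.360544) = 1.1664 for both roots.
Moduli of all roots: 1.1664, 1.1664.
All moduli strictly greater than 1? Yes.
Verdict: Stationary.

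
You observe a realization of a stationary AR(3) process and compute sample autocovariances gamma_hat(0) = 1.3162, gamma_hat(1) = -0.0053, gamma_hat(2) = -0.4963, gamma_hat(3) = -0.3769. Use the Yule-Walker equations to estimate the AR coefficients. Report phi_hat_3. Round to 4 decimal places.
\hat\phi_{3} = -0.3380

The Yule-Walker equations for an AR(p) process read, in matrix form,
  Gamma_p phi = r_p,   with   (Gamma_p)_{ij} = gamma(|i - j|),
                       (r_p)_i = gamma(i),   i,j = 1..p.
Substitute the sample gammas (Toeplitz matrix and right-hand side of size 3):
  Gamma_p = [[1.3162, -0.0053, -0.4963], [-0.0053, 1.3162, -0.0053], [-0.4963, -0.0053, 1.3162]]
  r_p     = [-0.0053, -0.4963, -0.3769]
Written out (R1..R3):
  (R1) 1.3162 phi_1 - 0.0053 phi_2 - 0.4963 phi_3 = -0.0053
  (R2) -0.0053 phi_1 + 1.3162 phi_2 - 0.0053 phi_3 = -0.4963
  (R3) -0.4963 phi_1 - 0.0053 phi_2 + 1.3162 phi_3 = -0.3769
Gaussian elimination:
  R2 <- R2 - (-0.0053/1.3162) R1 = R2 - (-0.004027) R1:  1.316179 phi_2 - 0.007298 phi_3 = -0.496321
  R3 <- R3 - (-0.4963/1.3162) R1 = R3 - (-0.37707) R1:  -0.007298 phi_2 + 1.12906 phi_3 = -0.378898
  R3 <- R3 - (-0.007298/1.316179) R2 = R3 - (-0.005545) R2:  1.12902 phi_3 = -0.381651
Back-substitution:
  phi_hat_3 = -0.381651 / 1.12902 = -0.338037
  phi_hat_2 = (-0.496321 - (-0.007298)(-0.338037)) / 1.316179 = -0.378967
  phi_hat_1 = (-0.0053 - (-0.0053)(-0.378967) - (-0.4963)(-0.338037)) / 1.3162 = -0.133017
So phi_hat = [-0.1330, -0.3790, -0.3380].
Therefore phi_hat_3 = -0.3380.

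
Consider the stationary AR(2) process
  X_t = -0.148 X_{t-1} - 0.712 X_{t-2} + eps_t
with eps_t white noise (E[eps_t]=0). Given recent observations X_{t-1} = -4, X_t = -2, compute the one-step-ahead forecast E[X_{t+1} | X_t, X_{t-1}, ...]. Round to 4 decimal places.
E[X_{t+1} \mid \mathcal F_t] = 3.1440

For an AR(p) model X_t = c + sum_i phi_i X_{t-i} + eps_t, the
one-step-ahead conditional mean is
  E[X_{t+1} | X_t, ...] = c + sum_i phi_i X_{t+1-i}.
Substitute known values:
  E[X_{t+1} | ...] = (-0.148) * (-2) + (-0.712) * (-4)
                   = 3.1440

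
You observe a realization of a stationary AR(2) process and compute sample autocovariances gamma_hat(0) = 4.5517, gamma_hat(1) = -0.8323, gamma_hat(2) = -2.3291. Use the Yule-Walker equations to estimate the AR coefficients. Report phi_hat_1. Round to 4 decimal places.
\hat\phi_{1} = -0.2860

The Yule-Walker equations for an AR(p) process read, in matrix form,
  Gamma_p phi = r_p,   with   (Gamma_p)_{ij} = gamma(|i - j|),
                       (r_p)_i = gamma(i),   i,j = 1..p.
Substitute the sample gammas (Toeplitz matrix and right-hand side of size 2):
  Gamma_p = [[4.5517, -0.8323], [-0.8323, 4.5517]]
  r_p     = [-0.8323, -2.3291]
Written out:
  4.5517 phi_1 - 0.8323 phi_2 = -0.8323
  -0.8323 phi_1 + 4.5517 phi_2 = -2.3291
Solve by Cramer's rule:
  det = gamma(0)^2 - gamma(1)^2 = (4.5517)^2 - (-0.8323)^2 = 20.71797289 - 0.69272329 = 20.0252496
  phi_hat_1 = [gamma(1) gamma(0) - gamma(1) gamma(2)] / det = [(-0.8323)(4.5517) - (-0.8323)(-2.3291)] / 20.0252496 = -5.72688984 / 20.0252496 = -0.286
  phi_hat_2 = [gamma(0) gamma(2) - gamma(1)^2] / det = [(4.5517)(-2.3291) - (-0.8323)^2] / 20.0252496 = -11.29408776 / 20.0252496 = -0.564
So phi_hat = [-0.2860, -0.5640].
Therefore phi_hat_1 = -0.2860.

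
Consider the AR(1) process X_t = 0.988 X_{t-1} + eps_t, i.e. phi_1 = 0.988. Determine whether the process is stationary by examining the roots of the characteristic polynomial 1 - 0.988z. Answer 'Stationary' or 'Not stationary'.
\text{Stationary}

The AR(p) characteristic polynomial is P(z) = 1 - 0.988z.
Stationarity requires all roots to lie outside the unit circle, i.e. |z| > 1 for every root.
This is linear in z: 1 + (-0.988) z = 0  =>  z = -1/(-0.988) = 1.012146,  |z| = 1.012146.
Moduli of all roots: 1.0121.
All moduli strictly greater than 1? Yes.
Verdict: Stationary.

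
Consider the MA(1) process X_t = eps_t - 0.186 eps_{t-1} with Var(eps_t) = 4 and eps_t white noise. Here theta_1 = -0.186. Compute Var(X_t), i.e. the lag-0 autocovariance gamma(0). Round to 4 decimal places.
\gamma(0) = 4.1384

For an MA(q) process X_t = eps_t + sum_i theta_i eps_{t-i} with
Var(eps_t) = sigma^2, the variance is
  gamma(0) = sigma^2 * (1 + sum_i theta_i^2).
  sum_i theta_i^2 = (-0.186)^2 = 0.034596.
  gamma(0) = 4 * (1 + 0.034596) = 4 * 1.034596 = 4.138384, which rounds to 4.1384.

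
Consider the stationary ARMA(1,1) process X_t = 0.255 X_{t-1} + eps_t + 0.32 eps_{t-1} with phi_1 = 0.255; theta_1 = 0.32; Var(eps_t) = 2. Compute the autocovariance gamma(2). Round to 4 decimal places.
\gamma(2) = 0.3392

Multiply the model equation by X_{t-k} and take expectations. With theta_0 = psi_0 = 1 and psi_j the MA(infinity) weights, this gives
  gamma(k) - sum_i phi_i gamma(k-i) = c_k,
  c_k = sigma^2 * sum_{j=k..q} theta_j psi_{j-k}   (c_k = 0 for k > q),
using gamma(-m) = gamma(m).
psi-weights needed (psi_j = theta_j + sum_i phi_i psi_{j-i}):
  psi_1 = theta_1 + phi_1 = 0.32 + (0.255) = 0.575
Right-hand sides:
  c_0 = sigma^2 (1 + theta_1 psi_1) = 2 * (1 + (0.32)(0.575)) = 2 * 1.184 = 2.368
  c_1 = sigma^2 theta_1 = 2 * (0.32) = 0.64
  c_2 = 0
Equations for k = 0 and k = 1 (AR order 1):
  gamma(0) = phi_1 gamma(1) + c_0
  gamma(1) = phi_1 gamma(0) + c_1
Substituting the second into the first: gamma(0) (1 - phi_1^2) = c_0 + phi_1 c_1, so
  gamma(0) = (c_0 + phi_1 c_1) / (1 - phi_1^2) = (2.368 + (0.255)(0.64)) / (1 - (0.255)^2) = 2.5312 / 0.934975 = 2.707238.
  gamma(1) = phi_1 gamma(0) + c_1 = (0.255)(2.707238) + (0.64) = 1.330346.
For k = 2 (> q): gamma(2) = phi_1 gamma(1) = (0.255)(1.330346) = 0.339238.
Therefore gamma(2) = 0.3392 (to 4 decimal places).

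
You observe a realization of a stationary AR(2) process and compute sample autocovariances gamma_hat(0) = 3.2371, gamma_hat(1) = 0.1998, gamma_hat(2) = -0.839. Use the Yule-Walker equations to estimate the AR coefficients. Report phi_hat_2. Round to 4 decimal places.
\hat\phi_{2} = -0.2640

The Yule-Walker equations for an AR(p) process read, in matrix form,
  Gamma_p phi = r_p,   with   (Gamma_p)_{ij} = gamma(|i - j|),
                       (r_p)_i = gamma(i),   i,j = 1..p.
Substitute the sample gammas (Toeplitz matrix and right-hand side of size 2):
  Gamma_p = [[3.2371, 0.1998], [0.1998, 3.2371]]
  r_p     = [0.1998, -0.839]
Written out:
  3.2371 phi_1 + 0.1998 phi_2 = 0.1998
  0.1998 phi_1 + 3.2371 phi_2 = -0.839
Solve by Cramer's rule:
  det = gamma(0)^2 - gamma(1)^2 = (3.2371)^2 - (0.1998)^2 = 10.47881641 - 0.03992004 = 10.43889637
  phi_hat_1 = [gamma(1) gamma(0) - gamma(1) gamma(2)] / det = [(0.1998)(3.2371) - (0.1998)(-0.839)] / 10.43889637 = 0.81440478 / 10.43889637 = 0.078
  phi_hat_2 = [gamma(0) gamma(2) - gamma(1)^2] / det = [(3.2371)(-0.839) - (0.1998)^2] / 10.43889637 = -2.75584694 / 10.43889637 = -0.264
So phi_hat = [0.0780, -0.2640].
Therefore phi_hat_2 = -0.2640.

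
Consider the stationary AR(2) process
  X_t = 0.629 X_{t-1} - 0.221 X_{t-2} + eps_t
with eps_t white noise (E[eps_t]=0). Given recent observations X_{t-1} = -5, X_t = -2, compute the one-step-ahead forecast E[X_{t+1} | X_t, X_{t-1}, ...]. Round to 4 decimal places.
E[X_{t+1} \mid \mathcal F_t] = -0.1530

For an AR(p) model X_t = c + sum_i phi_i X_{t-i} + eps_t, the
one-step-ahead conditional mean is
  E[X_{t+1} | X_t, ...] = c + sum_i phi_i X_{t+1-i}.
Substitute known values:
  E[X_{t+1} | ...] = (0.629) * (-2) + (-0.221) * (-5)
                   = -0.1530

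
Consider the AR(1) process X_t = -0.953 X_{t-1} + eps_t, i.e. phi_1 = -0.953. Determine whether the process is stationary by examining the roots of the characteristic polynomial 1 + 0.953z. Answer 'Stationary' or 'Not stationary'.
\text{Stationary}

The AR(p) characteristic polynomial is P(z) = 1 + 0.953z.
Stationarity requires all roots to lie outside the unit circle, i.e. |z| > 1 for every root.
This is linear in z: 1 + (0.953) z = 0  =>  z = -1/(0.953) = -1.049318,  |z| = 1.049318.
Moduli of all roots: 1.0493.
All moduli strictly greater than 1? Yes.
Verdict: Stationary.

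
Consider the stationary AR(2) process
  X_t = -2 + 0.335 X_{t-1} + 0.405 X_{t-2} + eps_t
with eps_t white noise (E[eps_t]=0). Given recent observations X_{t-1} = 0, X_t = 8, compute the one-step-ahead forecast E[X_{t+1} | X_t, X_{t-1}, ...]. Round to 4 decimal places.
E[X_{t+1} \mid \mathcal F_t] = 0.6800

For an AR(p) model X_t = c + sum_i phi_i X_{t-i} + eps_t, the
one-step-ahead conditional mean is
  E[X_{t+1} | X_t, ...] = c + sum_i phi_i X_{t+1-i}.
Substitute known values:
  E[X_{t+1} | ...] = -2 + (0.335) * (8) + (0.405) * (0)
                   = 0.6800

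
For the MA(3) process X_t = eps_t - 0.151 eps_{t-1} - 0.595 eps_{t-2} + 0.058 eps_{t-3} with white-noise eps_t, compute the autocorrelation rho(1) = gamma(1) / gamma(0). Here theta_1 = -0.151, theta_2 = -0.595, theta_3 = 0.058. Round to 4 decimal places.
\rho(1) = -0.0693

For an MA(q) process with theta_0 = 1, the autocovariance is
  gamma(k) = sigma^2 * sum_{i=0..q-k} theta_i * theta_{i+k},
and rho(k) = gamma(k) / gamma(0). Sigma^2 cancels.
  numerator   = (1)*(-0.151) + (-0.151)*(-0.595) + (-0.595)*(0.058) = -0.095665.
  denominator = (1)^2 + (-0.151)^2 + (-0.595)^2 + (0.058)^2 = 1.38019.
  rho(1) = -0.095665 / 1.38019 = -0.0693.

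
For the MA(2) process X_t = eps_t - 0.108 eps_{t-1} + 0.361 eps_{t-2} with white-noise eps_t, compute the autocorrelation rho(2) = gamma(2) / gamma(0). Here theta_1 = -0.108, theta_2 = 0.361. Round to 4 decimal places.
\rho(2) = 0.3161

For an MA(q) process with theta_0 = 1, the autocovariance is
  gamma(k) = sigma^2 * sum_{i=0..q-k} theta_i * theta_{i+k},
and rho(k) = gamma(k) / gamma(0). Sigma^2 cancels.
  numerator   = (1)*(0.361) = 0.361.
  denominator = (1)^2 + (-0.108)^2 + (0.361)^2 = 1.141985.
  rho(2) = 0.361 / 1.141985 = 0.3161.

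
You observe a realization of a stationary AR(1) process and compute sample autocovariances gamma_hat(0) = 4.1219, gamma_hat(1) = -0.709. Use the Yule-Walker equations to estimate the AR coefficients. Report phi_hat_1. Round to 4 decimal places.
\hat\phi_{1} = -0.1720

The Yule-Walker equations for an AR(p) process read, in matrix form,
  Gamma_p phi = r_p,   with   (Gamma_p)_{ij} = gamma(|i - j|),
                       (r_p)_i = gamma(i),   i,j = 1..p.
Substitute the sample gammas (Toeplitz matrix and right-hand side of size 1):
  Gamma_p = [[4.1219]]
  r_p     = [-0.709]
With p = 1 this is the single equation gamma(0) phi_1 = gamma(1):
  phi_hat_1 = gamma(1) / gamma(0) = -0.709 / 4.1219 = -0.1720.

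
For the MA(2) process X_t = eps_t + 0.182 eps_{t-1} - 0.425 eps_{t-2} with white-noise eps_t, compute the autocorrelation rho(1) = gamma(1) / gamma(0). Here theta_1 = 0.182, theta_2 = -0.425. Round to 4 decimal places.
\rho(1) = 0.0862

For an MA(q) process with theta_0 = 1, the autocovariance is
  gamma(k) = sigma^2 * sum_{i=0..q-k} theta_i * theta_{i+k},
and rho(k) = gamma(k) / gamma(0). Sigma^2 cancels.
  numerator   = (1)*(0.182) + (0.182)*(-0.425) = 0.10465.
  denominator = (1)^2 + (0.182)^2 + (-0.425)^2 = 1.213749.
  rho(1) = 0.10465 / 1.213749 = 0.0862.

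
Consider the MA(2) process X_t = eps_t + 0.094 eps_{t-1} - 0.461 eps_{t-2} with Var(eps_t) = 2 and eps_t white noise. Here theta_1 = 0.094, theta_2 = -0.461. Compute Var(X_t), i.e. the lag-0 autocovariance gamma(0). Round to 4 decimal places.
\gamma(0) = 2.4427

For an MA(q) process X_t = eps_t + sum_i theta_i eps_{t-i} with
Var(eps_t) = sigma^2, the variance is
  gamma(0) = sigma^2 * (1 + sum_i theta_i^2).
  sum_i theta_i^2 = (0.094)^2 + (-0.461)^2 = 0.008836 + 0.212521 = 0.221357.
  gamma(0) = 2 * (1 + 0.221357) = 2 * 1.221357 = 2.442714, which rounds to 2.4427.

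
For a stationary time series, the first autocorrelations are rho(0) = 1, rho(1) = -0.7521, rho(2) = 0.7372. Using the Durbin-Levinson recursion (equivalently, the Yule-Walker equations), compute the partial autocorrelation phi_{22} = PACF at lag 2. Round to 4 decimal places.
\phi_{22} = 0.3950

The PACF at lag k is phi_{kk}, the last component of the solution
to the Yule-Walker system G_k phi = r_k where
  (G_k)_{ij} = rho(|i - j|), (r_k)_i = rho(i), i,j = 1..k.
Equivalently, Durbin-Levinson gives phi_{kk} iteratively:
  phi_{11} = rho(1)
  phi_{kk} = [rho(k) - sum_{j=1..k-1} phi_{k-1,j} rho(k-j)]
            / [1 - sum_{j=1..k-1} phi_{k-1,j} rho(j)],
  phi_{k,j} = phi_{k-1,j} - phi_{kk} phi_{k-1,k-j},  j = 1..k-1.
Step k = 1:
  phi_11 = rho(1) = -0.7521.
Step k = 2:
  phi_22 = [rho(2) - phi_11 rho(1)] / [1 - phi_11 rho(1)] = [0.7372 - (-0.7521)(-0.7521)] / [1 - (-0.7521)(-0.7521)]
         = 0.17154559 / 0.43434559 = 0.395.
Therefore phi_{22} = 0.3950.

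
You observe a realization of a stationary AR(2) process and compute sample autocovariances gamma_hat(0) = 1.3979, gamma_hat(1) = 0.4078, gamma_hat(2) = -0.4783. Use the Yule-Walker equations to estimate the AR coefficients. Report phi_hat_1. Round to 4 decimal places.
\hat\phi_{1} = 0.4280

The Yule-Walker equations for an AR(p) process read, in matrix form,
  Gamma_p phi = r_p,   with   (Gamma_p)_{ij} = gamma(|i - j|),
                       (r_p)_i = gamma(i),   i,j = 1..p.
Substitute the sample gammas (Toeplitz matrix and right-hand side of size 2):
  Gamma_p = [[1.3979, 0.4078], [0.4078, 1.3979]]
  r_p     = [0.4078, -0.4783]
Written out:
  1.3979 phi_1 + 0.4078 phi_2 = 0.4078
  0.4078 phi_1 + 1.3979 phi_2 = -0.4783
Solve by Cramer's rule:
  det = gamma(0)^2 - gamma(1)^2 = (1.3979)^2 - (0.4078)^2 = 1.95412441 - 0.16630084 = 1.78782357
  phi_hat_1 = [gamma(1) gamma(0) - gamma(1) gamma(2)] / det = [(0.4078)(1.3979) - (0.4078)(-0.4783)] / 1.78782357 = 0.76511436 / 1.78782357 = 0.428
  phi_hat_2 = [gamma(0) gamma(2) - gamma(1)^2] / det = [(1.3979)(-0.4783) - (0.4078)^2] / 1.78782357 = -0.83491641 / 1.78782357 = -0.467
So phi_hat = [0.4280, -0.4670].
Therefore phi_hat_1 = 0.4280.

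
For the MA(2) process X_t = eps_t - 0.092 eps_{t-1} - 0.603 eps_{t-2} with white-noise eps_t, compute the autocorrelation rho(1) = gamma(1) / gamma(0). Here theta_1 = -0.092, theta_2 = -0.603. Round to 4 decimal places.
\rho(1) = -0.0266

For an MA(q) process with theta_0 = 1, the autocovariance is
  gamma(k) = sigma^2 * sum_{i=0..q-k} theta_i * theta_{i+k},
and rho(k) = gamma(k) / gamma(0). Sigma^2 cancels.
  numerator   = (1)*(-0.092) + (-0.092)*(-0.603) = -0.036524.
  denominator = (1)^2 + (-0.092)^2 + (-0.603)^2 = 1.372073.
  rho(1) = -0.036524 / 1.372073 = -0.0266.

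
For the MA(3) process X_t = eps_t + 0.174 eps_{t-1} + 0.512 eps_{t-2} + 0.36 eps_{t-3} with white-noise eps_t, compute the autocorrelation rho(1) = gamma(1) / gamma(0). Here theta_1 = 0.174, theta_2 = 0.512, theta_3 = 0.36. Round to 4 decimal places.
\rho(1) = 0.3146

For an MA(q) process with theta_0 = 1, the autocovariance is
  gamma(k) = sigma^2 * sum_{i=0..q-k} theta_i * theta_{i+k},
and rho(k) = gamma(k) / gamma(0). Sigma^2 cancels.
  numerator   = (1)*(0.174) + (0.174)*(0.512) + (0.512)*(0.36) = 0.447408.
  denominator = (1)^2 + (0.174)^2 + (0.512)^2 + (0.36)^2 = 1.42202.
  rho(1) = 0.447408 / 1.42202 = 0.3146.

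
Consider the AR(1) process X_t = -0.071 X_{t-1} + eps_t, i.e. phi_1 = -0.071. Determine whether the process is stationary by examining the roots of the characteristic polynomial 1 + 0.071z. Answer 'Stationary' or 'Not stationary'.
\text{Stationary}

The AR(p) characteristic polynomial is P(z) = 1 + 0.071z.
Stationarity requires all roots to lie outside the unit circle, i.e. |z| > 1 for every root.
This is linear in z: 1 + (0.071) z = 0  =>  z = -1/(0.071) = -14.084507,  |z| = 14.084507.
Moduli of all roots: 14.0845.
All moduli strictly greater than 1? Yes.
Verdict: Stationary.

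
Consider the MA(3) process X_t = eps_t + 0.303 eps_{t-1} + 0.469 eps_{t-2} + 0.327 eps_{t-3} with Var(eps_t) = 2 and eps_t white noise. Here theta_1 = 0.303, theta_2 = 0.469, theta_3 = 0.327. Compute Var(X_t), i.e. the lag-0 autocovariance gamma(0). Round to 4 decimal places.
\gamma(0) = 2.8374

For an MA(q) process X_t = eps_t + sum_i theta_i eps_{t-i} with
Var(eps_t) = sigma^2, the variance is
  gamma(0) = sigma^2 * (1 + sum_i theta_i^2).
  sum_i theta_i^2 = (0.303)^2 + (0.469)^2 + (0.327)^2 = 0.091809 + 0.219961 + 0.106929 = 0.418699.
  gamma(0) = 2 * (1 + 0.418699) = 2 * 1.418699 = 2.837398, which rounds to 2.8374.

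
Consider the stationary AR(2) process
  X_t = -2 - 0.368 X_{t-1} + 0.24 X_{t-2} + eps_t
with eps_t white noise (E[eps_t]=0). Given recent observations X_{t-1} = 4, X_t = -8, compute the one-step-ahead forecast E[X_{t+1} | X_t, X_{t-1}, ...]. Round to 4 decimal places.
E[X_{t+1} \mid \mathcal F_t] = 1.9040

For an AR(p) model X_t = c + sum_i phi_i X_{t-i} + eps_t, the
one-step-ahead conditional mean is
  E[X_{t+1} | X_t, ...] = c + sum_i phi_i X_{t+1-i}.
Substitute known values:
  E[X_{t+1} | ...] = -2 + (-0.368) * (-8) + (0.24) * (4)
                   = 1.9040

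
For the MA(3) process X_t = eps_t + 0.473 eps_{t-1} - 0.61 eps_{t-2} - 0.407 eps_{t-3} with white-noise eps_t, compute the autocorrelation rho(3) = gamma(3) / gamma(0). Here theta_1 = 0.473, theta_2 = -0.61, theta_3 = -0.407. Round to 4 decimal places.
\rho(3) = -0.2311

For an MA(q) process with theta_0 = 1, the autocovariance is
  gamma(k) = sigma^2 * sum_{i=0..q-k} theta_i * theta_{i+k},
and rho(k) = gamma(k) / gamma(0). Sigma^2 cancels.
  numerator   = (1)*(-0.407) = -0.407.
  denominator = (1)^2 + (0.473)^2 + (-0.61)^2 + (-0.407)^2 = 1.761478.
  rho(3) = -0.407 / 1.761478 = -0.2311.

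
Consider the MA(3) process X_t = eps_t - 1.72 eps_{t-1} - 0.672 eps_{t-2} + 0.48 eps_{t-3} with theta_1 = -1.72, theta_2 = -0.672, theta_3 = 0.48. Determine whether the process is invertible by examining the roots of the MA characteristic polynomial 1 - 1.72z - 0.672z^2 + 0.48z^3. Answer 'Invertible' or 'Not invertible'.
\text{Not invertible}

The MA(q) characteristic polynomial is P(z) = 1 - 1.72z - 0.672z^2 + 0.48z^3.
Invertibility requires all roots to lie outside the unit circle, i.e. |z| > 1 for every root.
Degree 3: look for a simple real root z0 first, then factor out (1 - z/z0) and solve the remaining quadratic.
Testing z0 = 2.5: P(2.5) = 1 + (-1.72)(2.5) + (-0.672)(2.5)^2 + (0.48)(2.5)^3
  = 1 + (-4.3) + (-4.2) + (7.5) = 0.  So z_0 = 2.5 is a root, |z_0| = 2.5.
Divide out the factor (1 - 0.4 z) = (1 - z/z0) (since 1/z0 = 0.4):
  P(z) = (1 - 0.4 z)(1 + (-1.32) z + (-1.2) z^2)
  [check: z-coef -1.32 - (0.4) = -1.72; z^2-coef -1.2 - (0.4)(-1.32) = -0.672; z^3-coef -(0.4)(-1.2) = 0.48.]
Remaining roots from the quadratic factor 1 + (-1.32) z + (-1.2) z^2:
  Set 1 + (-1.32) z + (-1.2) z^2 = 0, i.e. a z^2 + b z + c = 0 with a = -1.2, b = -1.32, c = 1.
  Discriminant D = b^2 - 4ac = (-1.32)^2 - 4*(-1.2)*1 = 1.7424 - (-4.8) = 6.5424.
  D >= 0, so the roots are real: z = (-b +/- sqrt(D)) / (2a) = (1.32 +/- 2.557812) / (-2.4).
    z_1 = (1.32 + 2.557812) / (-2.4) = -1.6158,   |z_1| = 1.6158.
    z_2 = (1.32 - 2.557812) / (-2.4) = 0.5158,   |z_2| = 0.5158.
Moduli of all roots: 2.5000, 1.6158, 0.5158.
All moduli strictly greater than 1? No.
Verdict: Not invertible.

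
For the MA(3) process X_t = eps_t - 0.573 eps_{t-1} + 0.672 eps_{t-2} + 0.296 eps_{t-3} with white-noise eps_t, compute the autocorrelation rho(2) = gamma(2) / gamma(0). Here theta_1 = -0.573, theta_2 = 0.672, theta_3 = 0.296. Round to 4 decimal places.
\rho(2) = 0.2690

For an MA(q) process with theta_0 = 1, the autocovariance is
  gamma(k) = sigma^2 * sum_{i=0..q-k} theta_i * theta_{i+k},
and rho(k) = gamma(k) / gamma(0). Sigma^2 cancels.
  numerator   = (1)*(0.672) + (-0.573)*(0.296) = 0.502392.
  denominator = (1)^2 + (-0.573)^2 + (0.672)^2 + (0.296)^2 = 1.867529.
  rho(2) = 0.502392 / 1.867529 = 0.2690.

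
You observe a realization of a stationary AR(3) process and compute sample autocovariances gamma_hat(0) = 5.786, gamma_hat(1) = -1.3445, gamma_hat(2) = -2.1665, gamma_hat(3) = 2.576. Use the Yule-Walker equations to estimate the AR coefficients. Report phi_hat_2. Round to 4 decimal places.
\hat\phi_{2} = -0.3570

The Yule-Walker equations for an AR(p) process read, in matrix form,
  Gamma_p phi = r_p,   with   (Gamma_p)_{ij} = gamma(|i - j|),
                       (r_p)_i = gamma(i),   i,j = 1..p.
Substitute the sample gammas (Toeplitz matrix and right-hand side of size 3):
  Gamma_p = [[5.786, -1.3445, -2.1665], [-1.3445, 5.786, -1.3445], [-2.1665, -1.3445, 5.786]]
  r_p     = [-1.3445, -2.1665, 2.576]
Written out (R1..R3):
  (R1) 5.786 phi_1 - 1.3445 phi_2 - 2.1665 phi_3 = -1.3445
  (R2) -1.3445 phi_1 + 5.786 phi_2 - 1.3445 phi_3 = -2.1665
  (R3) -2.1665 phi_1 - 1.3445 phi_2 + 5.786 phi_3 = 2.576
Gaussian elimination:
  R2 <- R2 - (-1.3445/5.786) R1 = R2 - (-0.232371) R1:  5.473577 phi_2 - 1.847932 phi_3 = -2.478923
  R3 <- R3 - (-2.1665/5.786) R1 = R3 - (-0.374438) R1:  -1.847932 phi_2 + 4.974779 phi_3 = 2.072568
  R3 <- R3 - (-1.847932/5.473577) R2 = R3 - (-0.33761) R2:  4.3509 phi_3 = 1.235659
Back-substitution:
  phi_hat_3 = 1.235659 / 4.3509 = 0.284001
  phi_hat_2 = (-2.478923 - (-1.847932)(0.284001)) / 5.473577 = -0.357008
  phi_hat_1 = (-1.3445 - (-1.3445)(-0.357008) - (-2.1665)(0.284001)) / 5.786 = -0.208989
So phi_hat = [-0.2090, -0.3570, 0.2840].
Therefore phi_hat_2 = -0.3570.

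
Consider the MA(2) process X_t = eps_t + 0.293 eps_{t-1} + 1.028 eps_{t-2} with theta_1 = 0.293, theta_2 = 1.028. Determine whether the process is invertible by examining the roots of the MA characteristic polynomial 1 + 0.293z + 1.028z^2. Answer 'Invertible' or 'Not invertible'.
\text{Not invertible}

The MA(q) characteristic polynomial is P(z) = 1 + 0.293z + 1.028z^2.
Invertibility requires all roots to lie outside the unit circle, i.e. |z| > 1 for every root.
Set 1 + (0.293) z + (1.028) z^2 = 0, i.e. a z^2 + b z + c = 0 with a = 1.028, b = 0.293, c = 1.
Discriminant D = b^2 - 4ac = (0.293)^2 - 4*(1.028)*1 = 0.085849 - (4.112) = -4.026151.
D < 0, so the roots are the complex-conjugate pair z = (-b +/- i sqrt(-D)) / (2a) = -0.1425 +/- 0.9759i.
For a conjugate pair |z|^2 = z * conj(z) = (product of roots) = c/a = 1/(1.028) = 0.972763, so |z| = sqrt(0.972763) = 0.9863 for both roots.
Moduli of all roots: 0.9863, 0.9863.
All moduli strictly greater than 1? No.
Verdict: Not invertible.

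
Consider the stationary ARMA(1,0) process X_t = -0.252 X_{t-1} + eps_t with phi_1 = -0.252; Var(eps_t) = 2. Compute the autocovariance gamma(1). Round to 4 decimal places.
\gamma(1) = -0.5382

Multiply the model equation by X_{t-k} and take expectations. With theta_0 = psi_0 = 1 and psi_j the MA(infinity) weights, this gives
  gamma(k) - sum_i phi_i gamma(k-i) = c_k,
  c_k = sigma^2 * sum_{j=k..q} theta_j psi_{j-k}   (c_k = 0 for k > q),
using gamma(-m) = gamma(m).
Pure AR (q = 0): c_0 = sigma^2 = 2, c_k = 0 for k >= 1.
Equations for k = 0 and k = 1 (AR order 1):
  gamma(0) = phi_1 gamma(1) + c_0
  gamma(1) = phi_1 gamma(0) + c_1
Substituting the second into the first: gamma(0) (1 - phi_1^2) = c_0 + phi_1 c_1, so
  gamma(0) = c_0 / (1 - phi_1^2) = 2 / (1 - (-0.252)^2) = 2 / 0.936496 = 2.13562.
  gamma(1) = phi_1 gamma(0) = (-0.252)(2.13562) = -0.538176.
Therefore gamma(1) = -0.5382 (to 4 decimal places).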